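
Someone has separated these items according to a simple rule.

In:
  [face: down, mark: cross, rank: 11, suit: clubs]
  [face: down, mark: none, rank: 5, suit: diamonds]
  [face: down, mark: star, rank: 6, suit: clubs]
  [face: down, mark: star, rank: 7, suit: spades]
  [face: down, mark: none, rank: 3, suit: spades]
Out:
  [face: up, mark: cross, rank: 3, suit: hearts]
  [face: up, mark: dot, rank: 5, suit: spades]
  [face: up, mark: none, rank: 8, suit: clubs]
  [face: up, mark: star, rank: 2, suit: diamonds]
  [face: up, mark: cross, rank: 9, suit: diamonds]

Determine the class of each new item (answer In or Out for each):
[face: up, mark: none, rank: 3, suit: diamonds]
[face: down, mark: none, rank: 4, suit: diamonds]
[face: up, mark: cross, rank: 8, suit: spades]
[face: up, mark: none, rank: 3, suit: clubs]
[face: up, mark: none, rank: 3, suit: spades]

Checking candidate rules against both groups, what survives is: face is down.
Out: [face: up, mark: none, rank: 3, suit: diamonds], since face is up.
In: [face: down, mark: none, rank: 4, suit: diamonds], since face is down.
Out: [face: up, mark: cross, rank: 8, suit: spades], since face is up.
Out: [face: up, mark: none, rank: 3, suit: clubs], since face is up.
Out: [face: up, mark: none, rank: 3, suit: spades], since face is up.

Out, In, Out, Out, Out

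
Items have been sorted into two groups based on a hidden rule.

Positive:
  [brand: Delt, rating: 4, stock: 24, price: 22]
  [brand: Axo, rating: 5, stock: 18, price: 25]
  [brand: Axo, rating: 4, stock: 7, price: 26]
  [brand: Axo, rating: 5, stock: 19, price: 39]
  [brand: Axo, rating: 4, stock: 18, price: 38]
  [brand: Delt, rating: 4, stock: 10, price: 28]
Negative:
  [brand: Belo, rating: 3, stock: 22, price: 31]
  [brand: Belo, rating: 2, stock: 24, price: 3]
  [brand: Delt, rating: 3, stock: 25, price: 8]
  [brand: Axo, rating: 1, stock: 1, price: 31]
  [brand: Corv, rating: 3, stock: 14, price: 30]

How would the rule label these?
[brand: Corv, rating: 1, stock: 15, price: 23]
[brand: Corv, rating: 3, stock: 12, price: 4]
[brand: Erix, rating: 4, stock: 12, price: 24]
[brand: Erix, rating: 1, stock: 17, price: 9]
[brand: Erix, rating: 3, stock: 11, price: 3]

Every 'Positive' example satisfies: rating ≥ 4. None of the 'Negative' examples do.
[brand: Corv, rating: 1, stock: 15, price: 23] — rating = 1, hence Negative.
[brand: Corv, rating: 3, stock: 12, price: 4] — rating = 3, hence Negative.
[brand: Erix, rating: 4, stock: 12, price: 24] — rating = 4, hence Positive.
[brand: Erix, rating: 1, stock: 17, price: 9] — rating = 1, hence Negative.
[brand: Erix, rating: 3, stock: 11, price: 3] — rating = 3, hence Negative.

Negative, Negative, Positive, Negative, Negative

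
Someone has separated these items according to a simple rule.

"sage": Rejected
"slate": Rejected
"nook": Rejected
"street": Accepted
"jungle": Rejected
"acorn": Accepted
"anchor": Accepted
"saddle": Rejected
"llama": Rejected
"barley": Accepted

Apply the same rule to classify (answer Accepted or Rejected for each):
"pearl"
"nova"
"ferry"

Looking at the examples, the only property every 'Accepted' case has and every 'Rejected' case lacks is: contains 'r'.
Accepted: "pearl", since has 'r'. Rejected: "nova", since no 'r'. Accepted: "ferry", since has 'r'.

Accepted, Rejected, Accepted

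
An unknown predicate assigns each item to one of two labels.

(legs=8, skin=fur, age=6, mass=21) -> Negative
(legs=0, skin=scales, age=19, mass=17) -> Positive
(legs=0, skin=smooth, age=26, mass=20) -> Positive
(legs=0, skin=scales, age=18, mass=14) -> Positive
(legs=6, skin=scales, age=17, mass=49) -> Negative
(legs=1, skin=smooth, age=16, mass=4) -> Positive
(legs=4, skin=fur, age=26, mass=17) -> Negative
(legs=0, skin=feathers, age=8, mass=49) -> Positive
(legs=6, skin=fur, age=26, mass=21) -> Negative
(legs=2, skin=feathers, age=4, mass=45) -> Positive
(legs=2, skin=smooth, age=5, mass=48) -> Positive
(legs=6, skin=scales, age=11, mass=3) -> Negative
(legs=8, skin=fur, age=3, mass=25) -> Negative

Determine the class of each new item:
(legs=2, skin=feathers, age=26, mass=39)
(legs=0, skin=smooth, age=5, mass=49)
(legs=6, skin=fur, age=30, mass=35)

The classifier is using: legs ≤ 2.
(legs=2, skin=feathers, age=26, mass=39) → legs = 2 → Positive. (legs=0, skin=smooth, age=5, mass=49) → legs = 0 → Positive. (legs=6, skin=fur, age=30, mass=35) → legs = 6 → Negative.

Positive, Positive, Negative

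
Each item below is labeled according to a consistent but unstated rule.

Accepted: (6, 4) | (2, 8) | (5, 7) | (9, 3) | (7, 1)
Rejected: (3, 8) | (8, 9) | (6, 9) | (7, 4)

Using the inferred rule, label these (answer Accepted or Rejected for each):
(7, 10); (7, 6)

The pattern is that an item is 'Accepted' exactly when: sum is even.
(7, 10): 7+10 = 17 — doesn't match, so Rejected.
(7, 6): 7+6 = 13 — doesn't match, so Rejected.

Rejected, Rejected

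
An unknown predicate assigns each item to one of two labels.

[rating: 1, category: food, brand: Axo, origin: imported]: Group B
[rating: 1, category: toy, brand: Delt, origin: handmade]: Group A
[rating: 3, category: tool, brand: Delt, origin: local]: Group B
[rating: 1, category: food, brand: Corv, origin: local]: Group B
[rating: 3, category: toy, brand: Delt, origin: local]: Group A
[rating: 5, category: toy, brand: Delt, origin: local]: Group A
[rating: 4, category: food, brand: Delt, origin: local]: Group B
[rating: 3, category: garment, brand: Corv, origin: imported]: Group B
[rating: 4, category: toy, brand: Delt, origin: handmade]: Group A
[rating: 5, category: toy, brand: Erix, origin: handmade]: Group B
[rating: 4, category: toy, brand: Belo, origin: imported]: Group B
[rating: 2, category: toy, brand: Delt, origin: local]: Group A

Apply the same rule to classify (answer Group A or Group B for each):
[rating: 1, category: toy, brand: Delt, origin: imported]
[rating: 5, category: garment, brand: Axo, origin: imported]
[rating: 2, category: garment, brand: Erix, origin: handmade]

The simplest hypothesis consistent with all the labels is: category is toy AND brand is Delt.
Group A: [rating: 1, category: toy, brand: Delt, origin: imported], since category is toy, brand is Delt.
Group B: [rating: 5, category: garment, brand: Axo, origin: imported], since category is garment, brand is Axo.
Group B: [rating: 2, category: garment, brand: Erix, origin: handmade], since category is garment, brand is Erix.

Group A, Group B, Group B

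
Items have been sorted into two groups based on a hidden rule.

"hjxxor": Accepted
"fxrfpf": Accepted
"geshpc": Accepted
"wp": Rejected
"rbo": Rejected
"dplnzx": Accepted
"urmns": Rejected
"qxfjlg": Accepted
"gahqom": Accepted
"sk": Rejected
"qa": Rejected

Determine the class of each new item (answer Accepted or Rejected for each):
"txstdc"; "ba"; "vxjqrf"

Accepted, Rejected, Accepted

The simplest hypothesis consistent with all the labels is: length 6.
"txstdc": length 6, checks out → Accepted.
"ba": length 2, doesn't match → Rejected.
"vxjqrf": length 6, checks out → Accepted.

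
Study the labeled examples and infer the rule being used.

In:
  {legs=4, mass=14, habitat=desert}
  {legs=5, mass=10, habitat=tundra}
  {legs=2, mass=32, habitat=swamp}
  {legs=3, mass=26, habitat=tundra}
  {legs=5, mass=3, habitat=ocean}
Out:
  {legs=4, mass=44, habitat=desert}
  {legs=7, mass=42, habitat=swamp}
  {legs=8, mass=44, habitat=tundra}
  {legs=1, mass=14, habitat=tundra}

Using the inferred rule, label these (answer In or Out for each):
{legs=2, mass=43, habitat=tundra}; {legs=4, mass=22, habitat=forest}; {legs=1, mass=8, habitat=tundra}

The common property of the 'In' items is: legs ≥ 2 AND mass ≤ 32. No 'Out' item has it.

Out, In, Out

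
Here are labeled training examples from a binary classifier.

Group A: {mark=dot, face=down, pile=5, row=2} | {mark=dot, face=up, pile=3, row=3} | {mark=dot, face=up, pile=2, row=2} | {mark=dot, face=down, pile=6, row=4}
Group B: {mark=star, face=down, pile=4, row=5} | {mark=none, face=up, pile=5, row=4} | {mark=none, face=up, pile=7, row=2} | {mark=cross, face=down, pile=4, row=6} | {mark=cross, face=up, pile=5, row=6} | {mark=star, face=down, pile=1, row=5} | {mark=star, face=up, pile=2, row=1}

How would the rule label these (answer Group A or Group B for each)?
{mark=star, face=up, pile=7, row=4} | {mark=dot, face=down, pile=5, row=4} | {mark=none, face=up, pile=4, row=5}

One predicate separates the groups cleanly: mark is dot.
Group B: {mark=star, face=up, pile=7, row=4}, since mark is star. Group A: {mark=dot, face=down, pile=5, row=4}, since mark is dot. Group B: {mark=none, face=up, pile=4, row=5}, since mark is none.

Group B, Group A, Group B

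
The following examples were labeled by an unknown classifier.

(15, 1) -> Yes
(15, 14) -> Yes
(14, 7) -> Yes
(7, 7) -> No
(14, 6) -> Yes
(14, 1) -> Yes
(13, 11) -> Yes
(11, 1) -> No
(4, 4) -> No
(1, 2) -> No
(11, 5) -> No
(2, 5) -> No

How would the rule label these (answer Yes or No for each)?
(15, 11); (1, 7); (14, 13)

Yes, No, Yes

Every 'Yes' example satisfies: first ≥ 13. None of the 'No' examples do.
(15, 11): first 15, satisfies this → Yes. (1, 7): first 1, fails this test → No. (14, 13): first 14, satisfies this → Yes.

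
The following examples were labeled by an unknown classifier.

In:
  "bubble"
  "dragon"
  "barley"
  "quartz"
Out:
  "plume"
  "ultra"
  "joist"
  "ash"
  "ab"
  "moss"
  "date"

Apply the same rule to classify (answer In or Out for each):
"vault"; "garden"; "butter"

The distinguishing property — length 6 — holds for all the 'In' cases and none of the 'Out' cases.

Out, In, In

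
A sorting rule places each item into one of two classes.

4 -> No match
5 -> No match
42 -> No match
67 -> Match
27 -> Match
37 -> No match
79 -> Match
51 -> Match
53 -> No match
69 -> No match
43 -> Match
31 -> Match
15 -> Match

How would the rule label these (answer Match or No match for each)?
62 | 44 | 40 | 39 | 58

No match, No match, No match, Match, No match

Checking candidate rules against both groups, what survives is: ≡ 3 (mod 4).
62: 62 mod 4 = 2, doesn't match → No match. 44: 44 mod 4 = 0, doesn't match → No match. 40: 40 mod 4 = 0, doesn't match → No match. 39: 39 mod 4 = 3, qualifies → Match. 58: 58 mod 4 = 2, doesn't match → No match.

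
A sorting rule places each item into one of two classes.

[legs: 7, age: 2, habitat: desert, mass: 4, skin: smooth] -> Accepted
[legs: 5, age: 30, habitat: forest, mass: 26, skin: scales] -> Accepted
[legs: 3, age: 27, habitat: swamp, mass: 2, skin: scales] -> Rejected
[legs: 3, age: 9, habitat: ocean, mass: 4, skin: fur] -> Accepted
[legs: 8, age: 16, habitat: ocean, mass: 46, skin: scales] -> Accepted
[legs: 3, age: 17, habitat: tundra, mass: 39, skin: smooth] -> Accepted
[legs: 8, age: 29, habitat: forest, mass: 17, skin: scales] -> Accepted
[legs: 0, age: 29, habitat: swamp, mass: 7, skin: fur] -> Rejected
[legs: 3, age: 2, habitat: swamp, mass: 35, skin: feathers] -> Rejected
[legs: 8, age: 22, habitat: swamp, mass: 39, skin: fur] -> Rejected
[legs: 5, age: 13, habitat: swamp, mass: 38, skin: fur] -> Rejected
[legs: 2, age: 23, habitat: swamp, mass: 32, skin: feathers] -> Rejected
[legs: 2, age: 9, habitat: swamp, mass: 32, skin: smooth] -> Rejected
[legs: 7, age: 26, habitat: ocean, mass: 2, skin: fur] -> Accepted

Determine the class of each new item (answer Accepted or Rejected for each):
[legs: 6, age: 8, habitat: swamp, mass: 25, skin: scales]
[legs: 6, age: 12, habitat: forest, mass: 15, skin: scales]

Rejected, Accepted

A rule that fits every label: habitat is not swamp — true of each 'Accepted' example, false of each 'Rejected' one.
Rejected: [legs: 6, age: 8, habitat: swamp, mass: 25, skin: scales], since habitat is swamp.
Accepted: [legs: 6, age: 12, habitat: forest, mass: 15, skin: scales], since habitat is forest.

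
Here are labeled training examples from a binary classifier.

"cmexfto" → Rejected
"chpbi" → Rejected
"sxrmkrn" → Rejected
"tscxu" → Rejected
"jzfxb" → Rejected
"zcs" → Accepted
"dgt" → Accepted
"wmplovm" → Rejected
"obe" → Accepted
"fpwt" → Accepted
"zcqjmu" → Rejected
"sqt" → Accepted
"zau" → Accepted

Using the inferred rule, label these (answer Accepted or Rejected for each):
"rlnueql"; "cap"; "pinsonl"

Rejected, Accepted, Rejected

A rule that fits every label: length ≤ 4 — true of each 'Accepted' example, false of each 'Rejected' one.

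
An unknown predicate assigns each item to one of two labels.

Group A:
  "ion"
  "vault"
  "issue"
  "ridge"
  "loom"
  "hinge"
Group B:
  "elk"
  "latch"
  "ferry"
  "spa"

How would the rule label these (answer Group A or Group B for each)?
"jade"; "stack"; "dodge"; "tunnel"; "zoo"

Group A, Group B, Group A, Group A, Group A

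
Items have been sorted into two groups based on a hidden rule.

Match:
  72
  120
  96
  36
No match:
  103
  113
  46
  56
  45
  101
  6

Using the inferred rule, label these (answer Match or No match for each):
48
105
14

Checking candidate rules against both groups, what survives is: multiple of 12.

Match, No match, No match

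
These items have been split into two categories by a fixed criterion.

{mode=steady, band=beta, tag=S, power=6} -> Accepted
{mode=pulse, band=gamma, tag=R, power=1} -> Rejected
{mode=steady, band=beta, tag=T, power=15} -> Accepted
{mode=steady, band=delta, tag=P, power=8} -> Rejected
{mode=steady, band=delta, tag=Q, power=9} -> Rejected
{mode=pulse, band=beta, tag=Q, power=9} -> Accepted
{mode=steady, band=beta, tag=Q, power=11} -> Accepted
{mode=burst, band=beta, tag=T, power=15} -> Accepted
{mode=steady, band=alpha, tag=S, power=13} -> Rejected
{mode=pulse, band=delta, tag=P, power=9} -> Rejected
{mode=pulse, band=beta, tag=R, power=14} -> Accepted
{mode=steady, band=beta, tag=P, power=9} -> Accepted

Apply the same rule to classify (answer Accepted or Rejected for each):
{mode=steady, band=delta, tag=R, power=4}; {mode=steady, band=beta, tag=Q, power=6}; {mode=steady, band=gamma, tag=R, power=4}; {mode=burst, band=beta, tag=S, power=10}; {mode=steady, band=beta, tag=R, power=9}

Every 'Accepted' example satisfies: band is beta. None of the 'Rejected' examples do.
{mode=steady, band=delta, tag=R, power=4} → band is delta → Rejected.
{mode=steady, band=beta, tag=Q, power=6} → band is beta → Accepted.
{mode=steady, band=gamma, tag=R, power=4} → band is gamma → Rejected.
{mode=burst, band=beta, tag=S, power=10} → band is beta → Accepted.
{mode=steady, band=beta, tag=R, power=9} → band is beta → Accepted.

Rejected, Accepted, Rejected, Accepted, Accepted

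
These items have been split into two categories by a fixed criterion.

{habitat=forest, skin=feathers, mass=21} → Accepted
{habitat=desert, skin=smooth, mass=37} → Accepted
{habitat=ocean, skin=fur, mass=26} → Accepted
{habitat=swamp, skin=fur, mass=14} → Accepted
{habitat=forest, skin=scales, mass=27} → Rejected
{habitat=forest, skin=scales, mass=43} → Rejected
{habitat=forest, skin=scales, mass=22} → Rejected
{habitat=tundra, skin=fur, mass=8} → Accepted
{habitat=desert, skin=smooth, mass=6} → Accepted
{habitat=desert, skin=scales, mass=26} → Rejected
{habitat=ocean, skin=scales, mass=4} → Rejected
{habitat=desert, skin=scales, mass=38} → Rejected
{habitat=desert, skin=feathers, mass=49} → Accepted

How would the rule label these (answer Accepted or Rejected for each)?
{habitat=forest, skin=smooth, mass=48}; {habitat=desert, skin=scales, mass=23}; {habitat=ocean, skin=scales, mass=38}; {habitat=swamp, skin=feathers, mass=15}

Accepted, Rejected, Rejected, Accepted

The rule appears to be: skin is not scales.
{habitat=forest, skin=smooth, mass=48}: skin is smooth, has this property → Accepted.
{habitat=desert, skin=scales, mass=23}: skin is scales, does not fit → Rejected.
{habitat=ocean, skin=scales, mass=38}: skin is scales, does not fit → Rejected.
{habitat=swamp, skin=feathers, mass=15}: skin is feathers, has this property → Accepted.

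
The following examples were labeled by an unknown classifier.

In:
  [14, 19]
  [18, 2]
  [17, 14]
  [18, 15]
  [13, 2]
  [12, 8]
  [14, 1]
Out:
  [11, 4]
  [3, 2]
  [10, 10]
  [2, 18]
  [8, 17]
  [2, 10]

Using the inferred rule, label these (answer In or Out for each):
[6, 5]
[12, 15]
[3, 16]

All 'In' examples share one property — first ≥ 12 — and every 'Out' example lacks it.
Out: [6, 5], since first 6. In: [12, 15], since first 12. Out: [3, 16], since first 3.

Out, In, Out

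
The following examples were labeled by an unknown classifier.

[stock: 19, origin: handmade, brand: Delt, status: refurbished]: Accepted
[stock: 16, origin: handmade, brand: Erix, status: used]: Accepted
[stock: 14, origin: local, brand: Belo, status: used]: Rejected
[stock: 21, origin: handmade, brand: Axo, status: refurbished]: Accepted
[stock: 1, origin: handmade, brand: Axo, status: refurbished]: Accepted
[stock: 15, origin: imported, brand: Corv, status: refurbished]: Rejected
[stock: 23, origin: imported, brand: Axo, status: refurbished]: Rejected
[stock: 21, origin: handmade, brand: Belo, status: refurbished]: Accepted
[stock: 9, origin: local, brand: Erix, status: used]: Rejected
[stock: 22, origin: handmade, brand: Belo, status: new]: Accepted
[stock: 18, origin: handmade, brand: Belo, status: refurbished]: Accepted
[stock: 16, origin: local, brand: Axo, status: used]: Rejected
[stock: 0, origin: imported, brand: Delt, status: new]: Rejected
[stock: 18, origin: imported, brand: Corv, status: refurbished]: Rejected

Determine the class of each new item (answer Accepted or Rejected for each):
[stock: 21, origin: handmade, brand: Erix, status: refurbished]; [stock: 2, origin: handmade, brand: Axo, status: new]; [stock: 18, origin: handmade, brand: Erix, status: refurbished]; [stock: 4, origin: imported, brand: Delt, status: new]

Accepted, Accepted, Accepted, Rejected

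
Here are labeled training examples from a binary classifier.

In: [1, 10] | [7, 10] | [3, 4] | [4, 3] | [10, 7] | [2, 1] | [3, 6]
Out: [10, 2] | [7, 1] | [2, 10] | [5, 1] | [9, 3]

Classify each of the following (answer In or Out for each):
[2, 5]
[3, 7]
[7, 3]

'In' ⟺ sum is odd.
[2, 5] → 2+5 = 7 → In. [3, 7] → 3+7 = 10 → Out. [7, 3] → 7+3 = 10 → Out.

In, Out, Out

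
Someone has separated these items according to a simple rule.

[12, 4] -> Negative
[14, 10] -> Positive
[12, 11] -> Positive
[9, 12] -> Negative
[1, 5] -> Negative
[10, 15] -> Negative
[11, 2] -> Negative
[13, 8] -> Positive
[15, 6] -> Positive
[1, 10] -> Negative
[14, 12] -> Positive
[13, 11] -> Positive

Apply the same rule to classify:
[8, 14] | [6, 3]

Negative, Negative

The distinguishing property — first > second AND sum ≥ 21 — holds for all the 'Positive' cases and none of the 'Negative' cases.
[8, 14]: 8 < 14, 8+14 = 22 — lacks this property, so Negative.
[6, 3]: 6 > 3, 6+3 = 9 — lacks this property, so Negative.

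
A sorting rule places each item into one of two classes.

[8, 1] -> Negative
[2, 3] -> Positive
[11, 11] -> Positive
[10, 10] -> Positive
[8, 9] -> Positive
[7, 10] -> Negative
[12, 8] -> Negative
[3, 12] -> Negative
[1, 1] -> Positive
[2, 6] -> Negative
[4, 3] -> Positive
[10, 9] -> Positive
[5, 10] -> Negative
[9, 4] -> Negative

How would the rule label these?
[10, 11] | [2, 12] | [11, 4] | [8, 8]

Positive, Negative, Negative, Positive

Rule: |first − second| ≤ 1. This holds for each 'Positive' example and fails for each 'Negative' one.
[10, 11]: |10−11| = 1 — qualifies, so Positive. [2, 12]: |2−12| = 10 — fails the rule, so Negative. [11, 4]: |11−4| = 7 — fails the rule, so Negative. [8, 8]: |8−8| = 0 — qualifies, so Positive.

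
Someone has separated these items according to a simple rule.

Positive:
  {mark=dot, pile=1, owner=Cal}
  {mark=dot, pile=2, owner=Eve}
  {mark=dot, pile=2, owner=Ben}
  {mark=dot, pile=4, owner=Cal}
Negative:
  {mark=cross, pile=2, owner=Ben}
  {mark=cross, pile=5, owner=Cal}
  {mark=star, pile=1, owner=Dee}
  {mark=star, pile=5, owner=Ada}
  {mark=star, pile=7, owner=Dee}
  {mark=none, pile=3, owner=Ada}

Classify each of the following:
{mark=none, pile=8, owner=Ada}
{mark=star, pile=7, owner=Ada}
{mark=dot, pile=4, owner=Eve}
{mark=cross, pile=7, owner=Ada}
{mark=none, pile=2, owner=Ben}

Negative, Negative, Positive, Negative, Negative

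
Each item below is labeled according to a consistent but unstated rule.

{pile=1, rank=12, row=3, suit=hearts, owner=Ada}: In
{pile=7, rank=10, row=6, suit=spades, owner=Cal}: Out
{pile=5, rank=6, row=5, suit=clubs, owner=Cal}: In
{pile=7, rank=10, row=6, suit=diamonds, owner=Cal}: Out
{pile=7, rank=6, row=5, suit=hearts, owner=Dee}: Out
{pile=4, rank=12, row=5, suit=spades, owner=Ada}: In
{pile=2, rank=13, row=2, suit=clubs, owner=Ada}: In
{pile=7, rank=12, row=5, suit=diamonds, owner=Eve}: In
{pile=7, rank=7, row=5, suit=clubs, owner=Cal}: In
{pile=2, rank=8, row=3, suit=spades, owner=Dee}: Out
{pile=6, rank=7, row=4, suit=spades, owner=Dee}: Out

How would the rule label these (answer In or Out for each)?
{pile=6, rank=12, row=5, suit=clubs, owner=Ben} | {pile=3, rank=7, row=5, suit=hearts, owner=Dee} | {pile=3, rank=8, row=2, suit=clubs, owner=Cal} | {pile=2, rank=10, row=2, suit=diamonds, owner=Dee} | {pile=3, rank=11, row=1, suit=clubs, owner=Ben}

In, Out, In, Out, In

One predicate separates the groups cleanly: suit is clubs OR rank = 12.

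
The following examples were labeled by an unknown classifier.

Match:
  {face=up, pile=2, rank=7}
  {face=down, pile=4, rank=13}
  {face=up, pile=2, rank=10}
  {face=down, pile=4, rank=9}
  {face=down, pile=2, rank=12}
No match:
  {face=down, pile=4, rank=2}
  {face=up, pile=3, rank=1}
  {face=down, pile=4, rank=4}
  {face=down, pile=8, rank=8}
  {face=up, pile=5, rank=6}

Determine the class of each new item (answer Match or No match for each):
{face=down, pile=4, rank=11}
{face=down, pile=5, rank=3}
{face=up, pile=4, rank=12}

All 'Match' examples share one property — rank ≥ 6 AND pile ≤ 4 — and every 'No match' example lacks it.
{face=down, pile=4, rank=11} → rank = 11, pile = 4 → Match. {face=down, pile=5, rank=3} → rank = 3, pile = 5 → No match. {face=up, pile=4, rank=12} → rank = 12, pile = 4 → Match.

Match, No match, Match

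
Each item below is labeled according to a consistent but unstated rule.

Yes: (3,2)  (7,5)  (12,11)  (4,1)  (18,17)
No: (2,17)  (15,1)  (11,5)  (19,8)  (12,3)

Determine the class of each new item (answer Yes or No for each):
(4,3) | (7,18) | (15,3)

Yes, No, No

The rule appears to be: |first − second| ≤ 3.
(4,3): |4−3| = 1 — qualifies, so Yes. (7,18): |7−18| = 11 — does not pass, so No. (15,3): |15−3| = 12 — does not pass, so No.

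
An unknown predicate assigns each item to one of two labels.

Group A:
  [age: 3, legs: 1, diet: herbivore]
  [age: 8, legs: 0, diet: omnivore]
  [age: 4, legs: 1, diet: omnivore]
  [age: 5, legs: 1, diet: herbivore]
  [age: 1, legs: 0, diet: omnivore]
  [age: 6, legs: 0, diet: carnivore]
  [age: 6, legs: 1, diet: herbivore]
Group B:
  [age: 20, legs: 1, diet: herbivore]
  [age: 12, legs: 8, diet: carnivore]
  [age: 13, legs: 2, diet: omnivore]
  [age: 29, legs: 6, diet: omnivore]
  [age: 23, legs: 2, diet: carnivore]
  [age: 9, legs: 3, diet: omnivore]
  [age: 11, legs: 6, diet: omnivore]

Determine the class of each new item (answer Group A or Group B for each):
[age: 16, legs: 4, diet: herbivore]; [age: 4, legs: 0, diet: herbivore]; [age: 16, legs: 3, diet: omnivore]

Group B, Group A, Group B

Every 'Group A' example satisfies: age ≤ 8. None of the 'Group B' examples do.
Group B: [age: 16, legs: 4, diet: herbivore], since age = 16. Group A: [age: 4, legs: 0, diet: herbivore], since age = 4. Group B: [age: 16, legs: 3, diet: omnivore], since age = 16.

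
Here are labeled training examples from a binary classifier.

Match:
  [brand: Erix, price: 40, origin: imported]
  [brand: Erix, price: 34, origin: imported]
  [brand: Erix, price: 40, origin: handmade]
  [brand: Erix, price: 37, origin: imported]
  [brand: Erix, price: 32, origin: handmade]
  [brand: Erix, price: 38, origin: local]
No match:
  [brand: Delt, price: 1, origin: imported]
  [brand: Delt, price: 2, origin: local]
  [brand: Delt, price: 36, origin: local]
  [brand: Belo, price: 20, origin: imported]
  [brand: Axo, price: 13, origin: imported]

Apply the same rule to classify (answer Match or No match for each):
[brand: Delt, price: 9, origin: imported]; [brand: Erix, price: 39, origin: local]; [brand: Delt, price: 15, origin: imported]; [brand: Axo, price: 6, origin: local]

No match, Match, No match, No match

Checking candidate rules against both groups, what survives is: brand is Erix.
[brand: Delt, price: 9, origin: imported] — brand is Delt, hence No match. [brand: Erix, price: 39, origin: local] — brand is Erix, hence Match. [brand: Delt, price: 15, origin: imported] — brand is Delt, hence No match. [brand: Axo, price: 6, origin: local] — brand is Axo, hence No match.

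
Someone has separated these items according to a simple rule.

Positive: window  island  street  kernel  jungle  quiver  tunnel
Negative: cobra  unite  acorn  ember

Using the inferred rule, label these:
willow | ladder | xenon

Positive, Positive, Negative

The distinguishing property — even length — holds for all the 'Positive' cases and none of the 'Negative' cases.
willow: length 6 — fits, so Positive.
ladder: length 6 — fits, so Positive.
xenon: length 5 — lacks this property, so Negative.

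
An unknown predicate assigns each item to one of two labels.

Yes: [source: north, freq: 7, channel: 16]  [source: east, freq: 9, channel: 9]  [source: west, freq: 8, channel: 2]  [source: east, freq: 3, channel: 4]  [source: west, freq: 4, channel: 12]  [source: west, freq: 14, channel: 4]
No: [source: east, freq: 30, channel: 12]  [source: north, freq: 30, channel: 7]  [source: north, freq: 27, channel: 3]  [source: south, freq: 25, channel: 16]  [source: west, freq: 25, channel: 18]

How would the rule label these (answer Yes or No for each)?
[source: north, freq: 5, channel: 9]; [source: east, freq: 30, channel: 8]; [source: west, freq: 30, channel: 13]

The simplest hypothesis consistent with all the labels is: freq ≤ 14.

Yes, No, No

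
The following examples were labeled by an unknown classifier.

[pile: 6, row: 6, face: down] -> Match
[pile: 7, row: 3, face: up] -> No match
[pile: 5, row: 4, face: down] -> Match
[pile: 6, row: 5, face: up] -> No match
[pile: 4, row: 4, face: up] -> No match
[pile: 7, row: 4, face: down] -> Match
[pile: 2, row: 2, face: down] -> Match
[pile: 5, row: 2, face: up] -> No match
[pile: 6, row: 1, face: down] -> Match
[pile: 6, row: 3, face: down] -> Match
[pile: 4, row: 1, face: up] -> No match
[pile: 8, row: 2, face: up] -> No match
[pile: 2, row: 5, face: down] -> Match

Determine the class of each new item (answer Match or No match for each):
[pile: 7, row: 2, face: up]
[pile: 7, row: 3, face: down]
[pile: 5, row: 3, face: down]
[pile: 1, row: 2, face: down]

Comparing the two groups points to one rule — face is down.
[pile: 7, row: 2, face: up]: face is up, fails the rule → No match.
[pile: 7, row: 3, face: down]: face is down, meets the rule → Match.
[pile: 5, row: 3, face: down]: face is down, meets the rule → Match.
[pile: 1, row: 2, face: down]: face is down, meets the rule → Match.

No match, Match, Match, Match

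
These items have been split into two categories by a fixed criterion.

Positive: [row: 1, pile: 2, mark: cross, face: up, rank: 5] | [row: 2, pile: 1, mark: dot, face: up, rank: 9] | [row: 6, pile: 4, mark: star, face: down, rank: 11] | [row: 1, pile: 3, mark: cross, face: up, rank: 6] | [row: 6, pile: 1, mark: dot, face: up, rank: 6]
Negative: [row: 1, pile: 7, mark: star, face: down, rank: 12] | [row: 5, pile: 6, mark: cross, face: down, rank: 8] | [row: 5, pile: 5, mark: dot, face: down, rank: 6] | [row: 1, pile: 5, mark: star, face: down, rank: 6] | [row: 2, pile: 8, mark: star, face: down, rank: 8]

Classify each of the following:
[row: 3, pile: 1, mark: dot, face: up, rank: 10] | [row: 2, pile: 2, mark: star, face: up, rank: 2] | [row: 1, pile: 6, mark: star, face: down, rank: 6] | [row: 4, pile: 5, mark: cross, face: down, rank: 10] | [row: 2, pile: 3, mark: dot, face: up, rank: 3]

Every 'Positive' example satisfies: pile ≤ 4. None of the 'Negative' examples do.
[row: 3, pile: 1, mark: dot, face: up, rank: 10]: pile = 1 — meets the rule, so Positive.
[row: 2, pile: 2, mark: star, face: up, rank: 2]: pile = 2 — meets the rule, so Positive.
[row: 1, pile: 6, mark: star, face: down, rank: 6]: pile = 6 — fails the rule, so Negative.
[row: 4, pile: 5, mark: cross, face: down, rank: 10]: pile = 5 — fails the rule, so Negative.
[row: 2, pile: 3, mark: dot, face: up, rank: 3]: pile = 3 — meets the rule, so Positive.

Positive, Positive, Negative, Negative, Positive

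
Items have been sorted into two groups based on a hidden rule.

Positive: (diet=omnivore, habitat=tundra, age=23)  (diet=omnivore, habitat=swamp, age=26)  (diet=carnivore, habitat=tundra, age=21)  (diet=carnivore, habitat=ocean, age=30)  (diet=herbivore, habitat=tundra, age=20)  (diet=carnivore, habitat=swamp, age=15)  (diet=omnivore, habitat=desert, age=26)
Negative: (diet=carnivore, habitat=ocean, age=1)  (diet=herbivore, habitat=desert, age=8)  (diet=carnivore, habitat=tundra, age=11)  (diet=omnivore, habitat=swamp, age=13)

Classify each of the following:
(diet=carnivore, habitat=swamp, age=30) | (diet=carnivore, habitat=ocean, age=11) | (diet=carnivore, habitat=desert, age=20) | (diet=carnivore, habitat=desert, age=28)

Positive, Negative, Positive, Positive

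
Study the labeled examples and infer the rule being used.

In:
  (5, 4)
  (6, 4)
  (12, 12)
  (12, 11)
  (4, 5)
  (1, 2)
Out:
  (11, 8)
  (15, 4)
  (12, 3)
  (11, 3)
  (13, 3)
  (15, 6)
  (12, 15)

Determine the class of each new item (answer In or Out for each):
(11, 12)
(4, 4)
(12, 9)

In, In, Out

A rule that fits every label: |first − second| ≤ 2 — true of each 'In' example, false of each 'Out' one.
(11, 12) — |11−12| = 1, hence In. (4, 4) — |4−4| = 0, hence In. (12, 9) — |12−9| = 3, hence Out.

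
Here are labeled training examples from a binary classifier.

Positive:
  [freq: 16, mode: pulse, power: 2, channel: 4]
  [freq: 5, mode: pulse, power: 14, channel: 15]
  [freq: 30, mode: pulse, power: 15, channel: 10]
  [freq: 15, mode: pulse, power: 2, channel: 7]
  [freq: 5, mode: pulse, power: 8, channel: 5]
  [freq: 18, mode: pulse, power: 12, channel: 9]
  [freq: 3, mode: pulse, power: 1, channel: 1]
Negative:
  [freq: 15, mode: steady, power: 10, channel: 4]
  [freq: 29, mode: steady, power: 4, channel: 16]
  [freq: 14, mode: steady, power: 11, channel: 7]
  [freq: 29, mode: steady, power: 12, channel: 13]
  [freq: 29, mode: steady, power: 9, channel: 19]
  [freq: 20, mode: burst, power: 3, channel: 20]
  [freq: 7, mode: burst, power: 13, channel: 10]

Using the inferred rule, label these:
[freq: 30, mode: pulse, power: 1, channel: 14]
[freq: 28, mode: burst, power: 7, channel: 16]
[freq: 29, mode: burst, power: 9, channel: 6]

One predicate separates the groups cleanly: mode is pulse.

Positive, Negative, Negative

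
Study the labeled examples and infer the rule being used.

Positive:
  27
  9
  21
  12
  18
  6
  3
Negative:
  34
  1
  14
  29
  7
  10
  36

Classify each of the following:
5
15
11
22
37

One predicate separates the groups cleanly: multiple of 3 AND at most 27.
Negative: 5, since 5 = 3·1 + 2, 5 ≤ 27.
Positive: 15, since 15 = 3·5, 15 ≤ 27.
Negative: 11, since 11 = 3·3 + 2, 11 ≤ 27.
Negative: 22, since 22 = 3·7 + 1, 22 ≤ 27.
Negative: 37, since 37 = 3·12 + 1, 37 > 27.

Negative, Positive, Negative, Negative, Negative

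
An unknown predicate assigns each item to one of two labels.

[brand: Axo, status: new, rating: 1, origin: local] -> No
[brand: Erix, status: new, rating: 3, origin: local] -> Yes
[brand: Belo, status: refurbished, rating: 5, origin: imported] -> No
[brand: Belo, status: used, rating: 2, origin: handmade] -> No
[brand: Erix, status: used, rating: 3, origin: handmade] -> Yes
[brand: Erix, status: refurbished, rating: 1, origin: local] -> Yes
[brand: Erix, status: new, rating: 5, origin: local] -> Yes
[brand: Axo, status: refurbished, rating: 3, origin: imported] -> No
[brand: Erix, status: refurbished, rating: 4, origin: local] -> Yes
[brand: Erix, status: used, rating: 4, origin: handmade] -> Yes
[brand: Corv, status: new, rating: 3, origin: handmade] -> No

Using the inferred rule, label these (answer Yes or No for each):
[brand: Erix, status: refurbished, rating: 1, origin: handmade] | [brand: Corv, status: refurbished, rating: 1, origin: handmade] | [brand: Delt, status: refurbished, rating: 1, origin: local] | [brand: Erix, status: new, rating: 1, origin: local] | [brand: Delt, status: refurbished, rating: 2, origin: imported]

Yes, No, No, Yes, No

Rule: brand is Erix. This holds for each 'Yes' example and fails for each 'No' one.
[brand: Erix, status: refurbished, rating: 1, origin: handmade]: Yes (brand is Erix).
[brand: Corv, status: refurbished, rating: 1, origin: handmade]: No (brand is Corv).
[brand: Delt, status: refurbished, rating: 1, origin: local]: No (brand is Delt).
[brand: Erix, status: new, rating: 1, origin: local]: Yes (brand is Erix).
[brand: Delt, status: refurbished, rating: 2, origin: imported]: No (brand is Delt).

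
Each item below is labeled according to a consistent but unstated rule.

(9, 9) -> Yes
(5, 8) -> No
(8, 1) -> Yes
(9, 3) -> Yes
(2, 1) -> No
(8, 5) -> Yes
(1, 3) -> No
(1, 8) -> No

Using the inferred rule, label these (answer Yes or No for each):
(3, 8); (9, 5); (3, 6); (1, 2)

The rule appears to be: first ≥ 8.
No: (3, 8), since first 3. Yes: (9, 5), since first 9. No: (3, 6), since first 3. No: (1, 2), since first 1.

No, Yes, No, No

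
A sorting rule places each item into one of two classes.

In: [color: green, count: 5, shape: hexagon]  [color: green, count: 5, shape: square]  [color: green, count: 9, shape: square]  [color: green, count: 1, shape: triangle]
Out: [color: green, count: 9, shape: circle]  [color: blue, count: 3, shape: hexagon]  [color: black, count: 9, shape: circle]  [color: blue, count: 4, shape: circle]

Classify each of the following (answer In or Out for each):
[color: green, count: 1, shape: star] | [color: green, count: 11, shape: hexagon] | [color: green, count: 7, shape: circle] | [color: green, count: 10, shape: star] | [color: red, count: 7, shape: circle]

The classifier is using: shape is not circle AND color is green.

In, In, Out, In, Out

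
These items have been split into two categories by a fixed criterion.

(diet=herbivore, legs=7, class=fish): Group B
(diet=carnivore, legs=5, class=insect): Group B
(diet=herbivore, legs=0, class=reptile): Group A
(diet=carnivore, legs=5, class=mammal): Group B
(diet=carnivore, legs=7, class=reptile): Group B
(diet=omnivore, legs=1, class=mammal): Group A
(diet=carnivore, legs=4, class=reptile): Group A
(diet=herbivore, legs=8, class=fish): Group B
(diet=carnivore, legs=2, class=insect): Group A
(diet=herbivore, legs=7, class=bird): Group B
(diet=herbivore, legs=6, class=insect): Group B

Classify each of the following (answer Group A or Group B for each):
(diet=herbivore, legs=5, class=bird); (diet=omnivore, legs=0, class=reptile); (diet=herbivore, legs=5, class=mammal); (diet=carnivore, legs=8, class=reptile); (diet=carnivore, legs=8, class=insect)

One predicate separates the groups cleanly: legs ≤ 4.

Group B, Group A, Group B, Group B, Group B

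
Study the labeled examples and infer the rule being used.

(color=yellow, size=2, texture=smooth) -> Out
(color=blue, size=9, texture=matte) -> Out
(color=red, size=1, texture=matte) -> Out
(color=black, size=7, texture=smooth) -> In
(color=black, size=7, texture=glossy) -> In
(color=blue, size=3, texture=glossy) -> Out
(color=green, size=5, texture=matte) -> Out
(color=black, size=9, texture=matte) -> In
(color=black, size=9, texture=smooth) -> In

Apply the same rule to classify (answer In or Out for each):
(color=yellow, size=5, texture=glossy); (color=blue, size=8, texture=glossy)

Out, Out

'In' ⟺ color is black.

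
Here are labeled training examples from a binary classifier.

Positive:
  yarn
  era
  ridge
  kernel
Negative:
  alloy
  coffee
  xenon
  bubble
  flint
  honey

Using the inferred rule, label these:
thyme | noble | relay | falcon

Negative, Negative, Positive, Negative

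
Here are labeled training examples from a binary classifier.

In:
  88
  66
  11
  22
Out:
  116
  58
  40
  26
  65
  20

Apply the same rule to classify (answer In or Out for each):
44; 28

In, Out

Comparing the two groups points to one rule — multiple of 11.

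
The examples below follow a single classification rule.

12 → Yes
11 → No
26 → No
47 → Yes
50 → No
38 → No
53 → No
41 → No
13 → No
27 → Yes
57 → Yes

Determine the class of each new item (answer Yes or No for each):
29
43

Rule: ≡ 2 (mod 5). This holds for each 'Yes' example and fails for each 'No' one.
29: 29 mod 5 = 4, lacks this property → No.
43: 43 mod 5 = 3, lacks this property → No.

No, No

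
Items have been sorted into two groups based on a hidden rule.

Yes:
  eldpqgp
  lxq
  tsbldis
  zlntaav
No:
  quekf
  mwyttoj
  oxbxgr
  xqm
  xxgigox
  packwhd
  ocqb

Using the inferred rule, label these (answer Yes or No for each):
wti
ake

The simplest hypothesis consistent with all the labels is: contains 'l'.
wti: No (no 'l'). ake: No (no 'l').

No, No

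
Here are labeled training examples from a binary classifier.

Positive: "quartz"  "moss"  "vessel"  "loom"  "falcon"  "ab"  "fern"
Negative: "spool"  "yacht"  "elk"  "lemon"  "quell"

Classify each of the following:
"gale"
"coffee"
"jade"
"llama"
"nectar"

Every 'Positive' example satisfies: even length. None of the 'Negative' examples do.
"gale": length 4 — qualifies, so Positive.
"coffee": length 6 — qualifies, so Positive.
"jade": length 4 — qualifies, so Positive.
"llama": length 5 — doesn't match, so Negative.
"nectar": length 6 — qualifies, so Positive.

Positive, Positive, Positive, Negative, Positive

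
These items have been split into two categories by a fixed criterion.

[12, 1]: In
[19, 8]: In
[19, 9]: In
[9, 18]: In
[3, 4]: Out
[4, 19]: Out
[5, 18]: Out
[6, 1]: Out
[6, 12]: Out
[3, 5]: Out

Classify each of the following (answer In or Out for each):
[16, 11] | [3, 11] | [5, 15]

The common property of the 'In' items is: first ≥ 8. No 'Out' item has it.
In: [16, 11], since first 16.
Out: [3, 11], since first 3.
Out: [5, 15], since first 5.

In, Out, Out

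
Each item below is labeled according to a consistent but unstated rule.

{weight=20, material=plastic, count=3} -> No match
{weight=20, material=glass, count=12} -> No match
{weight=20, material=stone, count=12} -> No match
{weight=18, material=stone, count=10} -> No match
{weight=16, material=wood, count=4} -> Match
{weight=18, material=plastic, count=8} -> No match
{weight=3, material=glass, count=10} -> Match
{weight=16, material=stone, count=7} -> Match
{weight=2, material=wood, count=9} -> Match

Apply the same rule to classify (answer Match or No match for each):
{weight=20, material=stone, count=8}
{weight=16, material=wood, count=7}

One predicate separates the groups cleanly: weight ≤ 16.
{weight=20, material=stone, count=8} — weight = 20, hence No match. {weight=16, material=wood, count=7} — weight = 16, hence Match.

No match, Match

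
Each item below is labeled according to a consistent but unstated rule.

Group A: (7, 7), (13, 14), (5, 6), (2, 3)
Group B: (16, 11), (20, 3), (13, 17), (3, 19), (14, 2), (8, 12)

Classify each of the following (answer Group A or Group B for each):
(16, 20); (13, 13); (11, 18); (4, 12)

One predicate separates the groups cleanly: |first − second| ≤ 1.

Group B, Group A, Group B, Group B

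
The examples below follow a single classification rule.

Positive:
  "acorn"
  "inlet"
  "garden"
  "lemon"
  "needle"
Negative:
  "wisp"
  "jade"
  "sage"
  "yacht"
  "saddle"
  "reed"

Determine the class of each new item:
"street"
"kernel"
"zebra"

The common property of the 'Positive' items is: contains 'n'. No 'Negative' item has it.
Negative: "street", since no 'n'. Positive: "kernel", since has 'n'. Negative: "zebra", since no 'n'.

Negative, Positive, Negative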